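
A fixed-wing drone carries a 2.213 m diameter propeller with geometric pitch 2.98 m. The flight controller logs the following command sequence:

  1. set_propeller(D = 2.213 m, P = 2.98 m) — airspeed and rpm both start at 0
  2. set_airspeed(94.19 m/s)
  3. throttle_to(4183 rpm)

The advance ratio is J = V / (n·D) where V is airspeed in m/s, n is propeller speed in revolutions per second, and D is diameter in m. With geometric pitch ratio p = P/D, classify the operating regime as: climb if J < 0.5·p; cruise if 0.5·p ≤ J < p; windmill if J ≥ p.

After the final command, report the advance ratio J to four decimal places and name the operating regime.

J = 0.6105, regime = climb

set_propeller: D = 2.213 m, P = 2.98 m (p = P/D = 1.346588); state ← (V=0, rpm=0)
set_airspeed(94.19): V ← 94.19 m/s
throttle_to(4183): rpm ← 4183
final state: V = 94.19 m/s, rpm = 4183 → n = rpm/60 = 69.716667 rev/s
J = V / (n·D) = 94.19 / (69.716667 × 2.213) = 0.610502
regime bands: climb J<0.6733 | cruise [0.6733, 1.3466) | windmill J≥1.3466
J = 0.6105 → climb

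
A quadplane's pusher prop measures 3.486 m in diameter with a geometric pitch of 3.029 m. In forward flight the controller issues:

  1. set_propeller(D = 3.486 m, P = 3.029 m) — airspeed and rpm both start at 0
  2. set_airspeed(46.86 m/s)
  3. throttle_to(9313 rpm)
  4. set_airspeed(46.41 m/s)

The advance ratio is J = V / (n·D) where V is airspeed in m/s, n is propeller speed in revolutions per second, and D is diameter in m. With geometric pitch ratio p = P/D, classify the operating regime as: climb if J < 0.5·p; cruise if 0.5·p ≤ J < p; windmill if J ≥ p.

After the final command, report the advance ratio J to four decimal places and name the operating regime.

J = 0.0858, regime = climb

set_propeller: D = 3.486 m, P = 3.029 m (p = P/D = 0.868904); state ← (V=0, rpm=0)
set_airspeed(46.86): V ← 46.86 m/s
throttle_to(9313): rpm ← 9313
set_airspeed(46.41): V ← 46.41 m/s
final state: V = 46.41 m/s, rpm = 9313 → n = rpm/60 = 155.216667 rev/s
J = V / (n·D) = 46.41 / (155.216667 × 3.486) = 0.085772
regime bands: climb J<0.4345 | cruise [0.4345, 0.8689) | windmill J≥0.8689
J = 0.0858 → climb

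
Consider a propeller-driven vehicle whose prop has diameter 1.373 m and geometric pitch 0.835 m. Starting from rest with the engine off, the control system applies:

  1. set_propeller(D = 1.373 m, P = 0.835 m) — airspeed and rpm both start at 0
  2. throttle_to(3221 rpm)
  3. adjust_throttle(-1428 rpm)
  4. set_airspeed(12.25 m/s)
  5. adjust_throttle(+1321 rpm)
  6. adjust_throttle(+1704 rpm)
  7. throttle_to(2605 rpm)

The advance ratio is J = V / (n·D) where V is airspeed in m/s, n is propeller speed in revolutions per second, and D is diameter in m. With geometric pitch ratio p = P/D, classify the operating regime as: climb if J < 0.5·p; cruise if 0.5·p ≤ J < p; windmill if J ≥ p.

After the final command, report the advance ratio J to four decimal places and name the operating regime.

set_propeller: D = 1.373 m, P = 0.835 m (p = P/D = 0.608157); state ← (V=0, rpm=0)
throttle_to(3221): rpm ← 3221
adjust_throttle(-1428): rpm ← 3221 -1428 = 1793
set_airspeed(12.25): V ← 12.25 m/s
adjust_throttle(+1321): rpm ← 1793 +1321 = 3114
adjust_throttle(+1704): rpm ← 3114 +1704 = 4818
throttle_to(2605): rpm ← 2605
final state: V = 12.25 m/s, rpm = 2605 → n = rpm/60 = 43.416667 rev/s
J = V / (n·D) = 12.25 / (43.416667 × 1.373) = 0.205499
regime bands: climb J<0.3041 | cruise [0.3041, 0.6082) | windmill J≥0.6082
J = 0.2055 → climb

J = 0.2055, regime = climb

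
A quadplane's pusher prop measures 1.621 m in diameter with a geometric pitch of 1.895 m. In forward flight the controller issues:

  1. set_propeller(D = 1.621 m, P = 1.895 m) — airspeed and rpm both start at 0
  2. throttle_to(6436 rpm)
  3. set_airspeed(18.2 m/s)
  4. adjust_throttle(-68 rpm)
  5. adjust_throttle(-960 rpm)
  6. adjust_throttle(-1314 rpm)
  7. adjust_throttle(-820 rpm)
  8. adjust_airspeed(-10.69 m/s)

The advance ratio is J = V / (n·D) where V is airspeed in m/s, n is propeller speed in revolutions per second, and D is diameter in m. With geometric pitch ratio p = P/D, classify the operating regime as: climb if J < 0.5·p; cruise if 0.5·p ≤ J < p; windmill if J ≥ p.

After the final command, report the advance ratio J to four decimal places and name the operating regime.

set_propeller: D = 1.621 m, P = 1.895 m (p = P/D = 1.169031); state ← (V=0, rpm=0)
throttle_to(6436): rpm ← 6436
set_airspeed(18.2): V ← 18.2 m/s
adjust_throttle(-68): rpm ← 6436 -68 = 6368
adjust_throttle(-960): rpm ← 6368 -960 = 5408
adjust_throttle(-1314): rpm ← 5408 -1314 = 4094
adjust_throttle(-820): rpm ← 4094 -820 = 3274
adjust_airspeed(-10.69): V ← 18.2 -10.69 = 7.51 m/s
final state: V = 7.51 m/s, rpm = 3274 → n = rpm/60 = 54.566667 rev/s
J = V / (n·D) = 7.51 / (54.566667 × 1.621) = 0.084904
regime bands: climb J<0.5845 | cruise [0.5845, 1.1690) | windmill J≥1.1690
J = 0.0849 → climb

J = 0.0849, regime = climb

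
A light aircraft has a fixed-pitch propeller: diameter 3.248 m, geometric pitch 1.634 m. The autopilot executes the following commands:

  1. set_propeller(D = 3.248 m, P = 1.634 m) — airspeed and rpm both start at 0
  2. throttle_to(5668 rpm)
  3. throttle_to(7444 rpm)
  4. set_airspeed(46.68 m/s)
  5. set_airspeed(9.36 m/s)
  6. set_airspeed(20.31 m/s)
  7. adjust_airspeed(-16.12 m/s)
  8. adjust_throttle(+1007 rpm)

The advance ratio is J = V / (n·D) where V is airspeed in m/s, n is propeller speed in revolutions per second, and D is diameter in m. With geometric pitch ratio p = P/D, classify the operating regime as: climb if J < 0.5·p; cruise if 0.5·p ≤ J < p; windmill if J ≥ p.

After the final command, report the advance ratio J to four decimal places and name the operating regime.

J = 0.0092, regime = climb

set_propeller: D = 3.248 m, P = 1.634 m (p = P/D = 0.503079); state ← (V=0, rpm=0)
throttle_to(5668): rpm ← 5668
throttle_to(7444): rpm ← 7444
set_airspeed(46.68): V ← 46.68 m/s
set_airspeed(9.36): V ← 9.36 m/s
set_airspeed(20.31): V ← 20.31 m/s
adjust_airspeed(-16.12): V ← 20.31 -16.12 = 4.19 m/s
adjust_throttle(+1007): rpm ← 7444 +1007 = 8451
final state: V = 4.19 m/s, rpm = 8451 → n = rpm/60 = 140.850000 rev/s
J = V / (n·D) = 4.19 / (140.850000 × 3.248) = 0.009159
regime bands: climb J<0.2515 | cruise [0.2515, 0.5031) | windmill J≥0.5031
J = 0.0092 → climb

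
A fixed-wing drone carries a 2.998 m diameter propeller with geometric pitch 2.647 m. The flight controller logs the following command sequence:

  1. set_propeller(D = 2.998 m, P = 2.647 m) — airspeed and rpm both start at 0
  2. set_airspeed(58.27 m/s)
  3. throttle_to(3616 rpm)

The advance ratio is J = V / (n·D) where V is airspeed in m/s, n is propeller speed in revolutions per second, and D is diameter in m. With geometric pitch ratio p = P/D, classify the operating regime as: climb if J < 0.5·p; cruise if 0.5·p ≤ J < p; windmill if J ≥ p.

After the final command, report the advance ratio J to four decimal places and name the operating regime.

set_propeller: D = 2.998 m, P = 2.647 m (p = P/D = 0.882922); state ← (V=0, rpm=0)
set_airspeed(58.27): V ← 58.27 m/s
throttle_to(3616): rpm ← 3616
final state: V = 58.27 m/s, rpm = 3616 → n = rpm/60 = 60.266667 rev/s
J = V / (n·D) = 58.27 / (60.266667 × 2.998) = 0.322505
regime bands: climb J<0.4415 | cruise [0.4415, 0.8829) | windmill J≥0.8829
J = 0.3225 → climb

J = 0.3225, regime = climb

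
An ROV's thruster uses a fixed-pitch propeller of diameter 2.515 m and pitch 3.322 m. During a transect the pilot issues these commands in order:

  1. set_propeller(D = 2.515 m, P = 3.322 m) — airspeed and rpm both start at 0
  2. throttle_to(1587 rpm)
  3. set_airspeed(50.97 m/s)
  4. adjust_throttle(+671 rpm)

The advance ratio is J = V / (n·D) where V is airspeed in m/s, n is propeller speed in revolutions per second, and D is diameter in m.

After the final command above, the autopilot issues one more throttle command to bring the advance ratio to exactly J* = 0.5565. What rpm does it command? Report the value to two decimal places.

rpm = 2185.06

set_propeller: D = 2.515 m, P = 3.322 m (p = P/D = 1.320875); state ← (V=0, rpm=0)
throttle_to(1587): rpm ← 1587
set_airspeed(50.97): V ← 50.97 m/s
adjust_throttle(+671): rpm ← 1587 +671 = 2258
final state: V = 50.97 m/s, rpm = 2258 → n = rpm/60 = 37.633333 rev/s
target J* = 0.5565; solve J* = V/(n·D) for n: n = V/(J*·D) = 50.97/(0.5565 × 2.515) = 36.417613 rev/s
rpm = 60·n = 2185.056775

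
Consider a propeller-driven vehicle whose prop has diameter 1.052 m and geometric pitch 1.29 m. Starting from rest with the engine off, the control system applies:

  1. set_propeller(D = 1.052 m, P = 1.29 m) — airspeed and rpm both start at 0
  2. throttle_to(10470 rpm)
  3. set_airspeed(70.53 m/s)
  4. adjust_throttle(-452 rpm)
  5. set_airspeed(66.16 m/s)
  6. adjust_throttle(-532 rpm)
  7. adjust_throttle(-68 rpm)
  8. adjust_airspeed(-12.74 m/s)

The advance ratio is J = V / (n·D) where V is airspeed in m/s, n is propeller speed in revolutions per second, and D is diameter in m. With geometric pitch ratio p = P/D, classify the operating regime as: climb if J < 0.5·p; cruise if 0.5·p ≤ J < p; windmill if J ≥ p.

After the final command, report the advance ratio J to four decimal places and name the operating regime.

set_propeller: D = 1.052 m, P = 1.29 m (p = P/D = 1.226236); state ← (V=0, rpm=0)
throttle_to(10470): rpm ← 10470
set_airspeed(70.53): V ← 70.53 m/s
adjust_throttle(-452): rpm ← 10470 -452 = 10018
set_airspeed(66.16): V ← 66.16 m/s
adjust_throttle(-532): rpm ← 10018 -532 = 9486
adjust_throttle(-68): rpm ← 9486 -68 = 9418
adjust_airspeed(-12.74): V ← 66.16 -12.74 = 53.42 m/s
final state: V = 53.42 m/s, rpm = 9418 → n = rpm/60 = 156.966667 rev/s
J = V / (n·D) = 53.42 / (156.966667 × 1.052) = 0.323505
regime bands: climb J<0.6131 | cruise [0.6131, 1.2262) | windmill J≥1.2262
J = 0.3235 → climb

J = 0.3235, regime = climb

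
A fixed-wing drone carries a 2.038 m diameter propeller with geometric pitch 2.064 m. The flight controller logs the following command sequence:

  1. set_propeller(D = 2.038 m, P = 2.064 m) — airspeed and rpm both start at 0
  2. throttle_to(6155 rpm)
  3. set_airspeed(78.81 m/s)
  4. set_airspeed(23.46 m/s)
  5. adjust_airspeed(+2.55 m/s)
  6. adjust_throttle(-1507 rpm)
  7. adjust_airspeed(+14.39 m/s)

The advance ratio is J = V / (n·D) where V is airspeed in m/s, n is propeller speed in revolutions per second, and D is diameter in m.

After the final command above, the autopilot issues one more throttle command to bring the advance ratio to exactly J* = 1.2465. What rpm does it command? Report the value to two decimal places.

set_propeller: D = 2.038 m, P = 2.064 m (p = P/D = 1.012758); state ← (V=0, rpm=0)
throttle_to(6155): rpm ← 6155
set_airspeed(78.81): V ← 78.81 m/s
set_airspeed(23.46): V ← 23.46 m/s
adjust_airspeed(+2.55): V ← 23.46 +2.55 = 26.01 m/s
adjust_throttle(-1507): rpm ← 6155 -1507 = 4648
adjust_airspeed(+14.39): V ← 26.01 +14.39 = 40.4 m/s
final state: V = 40.4 m/s, rpm = 4648 → n = rpm/60 = 77.466667 rev/s
target J* = 1.2465; solve J* = V/(n·D) for n: n = V/(J*·D) = 40.4/(1.2465 × 2.038) = 15.903214 rev/s
rpm = 60·n = 954.192839

rpm = 954.19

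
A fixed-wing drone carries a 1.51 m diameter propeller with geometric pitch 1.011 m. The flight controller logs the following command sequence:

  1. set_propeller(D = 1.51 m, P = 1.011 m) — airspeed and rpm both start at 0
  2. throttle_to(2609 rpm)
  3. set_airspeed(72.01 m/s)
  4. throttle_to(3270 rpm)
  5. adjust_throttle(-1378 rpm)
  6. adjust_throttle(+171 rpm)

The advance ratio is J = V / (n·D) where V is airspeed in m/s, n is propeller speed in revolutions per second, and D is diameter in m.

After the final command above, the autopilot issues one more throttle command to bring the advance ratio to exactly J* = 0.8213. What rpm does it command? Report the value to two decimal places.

set_propeller: D = 1.51 m, P = 1.011 m (p = P/D = 0.669536); state ← (V=0, rpm=0)
throttle_to(2609): rpm ← 2609
set_airspeed(72.01): V ← 72.01 m/s
throttle_to(3270): rpm ← 3270
adjust_throttle(-1378): rpm ← 3270 -1378 = 1892
adjust_throttle(+171): rpm ← 1892 +171 = 2063
final state: V = 72.01 m/s, rpm = 2063 → n = rpm/60 = 34.383333 rev/s
target J* = 0.8213; solve J* = V/(n·D) for n: n = V/(J*·D) = 72.01/(0.8213 × 1.51) = 58.064948 rev/s
rpm = 60·n = 3483.896875

rpm = 3483.90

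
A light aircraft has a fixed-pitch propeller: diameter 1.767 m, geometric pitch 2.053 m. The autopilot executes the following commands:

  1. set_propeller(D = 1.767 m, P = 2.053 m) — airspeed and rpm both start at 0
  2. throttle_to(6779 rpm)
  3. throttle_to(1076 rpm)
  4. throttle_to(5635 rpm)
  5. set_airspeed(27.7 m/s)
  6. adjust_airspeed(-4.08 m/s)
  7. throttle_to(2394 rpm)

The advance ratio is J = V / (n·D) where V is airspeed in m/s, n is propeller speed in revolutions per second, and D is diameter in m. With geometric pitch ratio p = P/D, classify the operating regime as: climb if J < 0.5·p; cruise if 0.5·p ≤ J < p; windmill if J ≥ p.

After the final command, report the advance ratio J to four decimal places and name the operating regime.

set_propeller: D = 1.767 m, P = 2.053 m (p = P/D = 1.161856); state ← (V=0, rpm=0)
throttle_to(6779): rpm ← 6779
throttle_to(1076): rpm ← 1076
throttle_to(5635): rpm ← 5635
set_airspeed(27.7): V ← 27.7 m/s
adjust_airspeed(-4.08): V ← 27.7 -4.08 = 23.62 m/s
throttle_to(2394): rpm ← 2394
final state: V = 23.62 m/s, rpm = 2394 → n = rpm/60 = 39.900000 rev/s
J = V / (n·D) = 23.62 / (39.900000 × 1.767) = 0.335020
regime bands: climb J<0.5809 | cruise [0.5809, 1.1619) | windmill J≥1.1619
J = 0.3350 → climb

J = 0.3350, regime = climb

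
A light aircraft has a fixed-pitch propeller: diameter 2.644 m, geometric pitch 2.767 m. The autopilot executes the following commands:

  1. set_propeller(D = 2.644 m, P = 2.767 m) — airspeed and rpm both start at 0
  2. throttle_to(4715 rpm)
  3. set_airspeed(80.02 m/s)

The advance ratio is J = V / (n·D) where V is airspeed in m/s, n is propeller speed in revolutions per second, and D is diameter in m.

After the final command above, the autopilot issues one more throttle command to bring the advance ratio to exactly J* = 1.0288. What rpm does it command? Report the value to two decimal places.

rpm = 1765.05

set_propeller: D = 2.644 m, P = 2.767 m (p = P/D = 1.046520); state ← (V=0, rpm=0)
throttle_to(4715): rpm ← 4715
set_airspeed(80.02): V ← 80.02 m/s
final state: V = 80.02 m/s, rpm = 4715 → n = rpm/60 = 78.583333 rev/s
target J* = 1.0288; solve J* = V/(n·D) for n: n = V/(J*·D) = 80.02/(1.0288 × 2.644) = 29.417526 rev/s
rpm = 60·n = 1765.051538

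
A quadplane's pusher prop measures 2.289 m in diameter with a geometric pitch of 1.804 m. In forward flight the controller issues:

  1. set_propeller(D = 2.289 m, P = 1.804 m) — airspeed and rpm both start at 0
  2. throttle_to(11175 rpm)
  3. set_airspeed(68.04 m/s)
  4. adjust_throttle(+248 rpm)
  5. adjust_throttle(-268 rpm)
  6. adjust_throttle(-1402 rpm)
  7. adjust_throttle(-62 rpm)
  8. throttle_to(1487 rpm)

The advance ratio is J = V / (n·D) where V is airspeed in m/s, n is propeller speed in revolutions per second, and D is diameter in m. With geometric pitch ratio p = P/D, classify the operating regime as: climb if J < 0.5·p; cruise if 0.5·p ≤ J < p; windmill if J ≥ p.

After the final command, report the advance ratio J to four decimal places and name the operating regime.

set_propeller: D = 2.289 m, P = 1.804 m (p = P/D = 0.788117); state ← (V=0, rpm=0)
throttle_to(11175): rpm ← 11175
set_airspeed(68.04): V ← 68.04 m/s
adjust_throttle(+248): rpm ← 11175 +248 = 11423
adjust_throttle(-268): rpm ← 11423 -268 = 11155
adjust_throttle(-1402): rpm ← 11155 -1402 = 9753
adjust_throttle(-62): rpm ← 9753 -62 = 9691
throttle_to(1487): rpm ← 1487
final state: V = 68.04 m/s, rpm = 1487 → n = rpm/60 = 24.783333 rev/s
J = V / (n·D) = 68.04 / (24.783333 × 2.289) = 1.199386
regime bands: climb J<0.3941 | cruise [0.3941, 0.7881) | windmill J≥0.7881
J = 1.1994 → windmill

J = 1.1994, regime = windmill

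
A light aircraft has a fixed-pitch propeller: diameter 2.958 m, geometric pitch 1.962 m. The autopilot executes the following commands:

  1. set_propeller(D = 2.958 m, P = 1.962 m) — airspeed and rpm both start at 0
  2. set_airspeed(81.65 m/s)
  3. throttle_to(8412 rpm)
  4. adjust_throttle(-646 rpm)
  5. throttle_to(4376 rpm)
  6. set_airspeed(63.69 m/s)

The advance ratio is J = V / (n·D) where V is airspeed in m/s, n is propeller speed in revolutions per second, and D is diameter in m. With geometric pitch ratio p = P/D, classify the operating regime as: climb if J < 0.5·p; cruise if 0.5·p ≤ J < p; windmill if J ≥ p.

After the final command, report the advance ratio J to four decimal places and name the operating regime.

set_propeller: D = 2.958 m, P = 1.962 m (p = P/D = 0.663286); state ← (V=0, rpm=0)
set_airspeed(81.65): V ← 81.65 m/s
throttle_to(8412): rpm ← 8412
adjust_throttle(-646): rpm ← 8412 -646 = 7766
throttle_to(4376): rpm ← 4376
set_airspeed(63.69): V ← 63.69 m/s
final state: V = 63.69 m/s, rpm = 4376 → n = rpm/60 = 72.933333 rev/s
J = V / (n·D) = 63.69 / (72.933333 × 2.958) = 0.295221
regime bands: climb J<0.3316 | cruise [0.3316, 0.6633) | windmill J≥0.6633
J = 0.2952 → climb

J = 0.2952, regime = climb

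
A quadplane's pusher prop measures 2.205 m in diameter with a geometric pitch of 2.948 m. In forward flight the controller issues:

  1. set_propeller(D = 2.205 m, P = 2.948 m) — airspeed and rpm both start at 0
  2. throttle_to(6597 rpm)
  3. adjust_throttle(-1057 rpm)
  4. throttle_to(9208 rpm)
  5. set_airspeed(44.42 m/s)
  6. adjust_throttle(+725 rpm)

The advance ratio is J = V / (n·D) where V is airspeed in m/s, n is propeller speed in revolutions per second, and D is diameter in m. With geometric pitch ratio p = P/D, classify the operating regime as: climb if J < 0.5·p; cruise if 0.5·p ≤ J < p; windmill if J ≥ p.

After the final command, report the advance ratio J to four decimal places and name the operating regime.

J = 0.1217, regime = climb

set_propeller: D = 2.205 m, P = 2.948 m (p = P/D = 1.336961); state ← (V=0, rpm=0)
throttle_to(6597): rpm ← 6597
adjust_throttle(-1057): rpm ← 6597 -1057 = 5540
throttle_to(9208): rpm ← 9208
set_airspeed(44.42): V ← 44.42 m/s
adjust_throttle(+725): rpm ← 9208 +725 = 9933
final state: V = 44.42 m/s, rpm = 9933 → n = rpm/60 = 165.550000 rev/s
J = V / (n·D) = 44.42 / (165.550000 × 2.205) = 0.121686
regime bands: climb J<0.6685 | cruise [0.6685, 1.3370) | windmill J≥1.3370
J = 0.1217 → climb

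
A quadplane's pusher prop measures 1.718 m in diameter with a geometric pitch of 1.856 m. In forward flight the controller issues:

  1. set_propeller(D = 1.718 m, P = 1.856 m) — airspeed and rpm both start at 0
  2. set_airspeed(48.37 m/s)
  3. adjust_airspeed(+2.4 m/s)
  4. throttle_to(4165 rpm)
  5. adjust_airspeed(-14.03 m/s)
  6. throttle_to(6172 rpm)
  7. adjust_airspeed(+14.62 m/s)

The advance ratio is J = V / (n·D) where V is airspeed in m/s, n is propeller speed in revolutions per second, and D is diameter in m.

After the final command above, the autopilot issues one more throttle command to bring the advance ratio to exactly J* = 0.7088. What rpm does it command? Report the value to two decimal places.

rpm = 2530.63

set_propeller: D = 1.718 m, P = 1.856 m (p = P/D = 1.080326); state ← (V=0, rpm=0)
set_airspeed(48.37): V ← 48.37 m/s
adjust_airspeed(+2.4): V ← 48.37 +2.4 = 50.77 m/s
throttle_to(4165): rpm ← 4165
adjust_airspeed(-14.03): V ← 50.77 -14.03 = 36.74 m/s
throttle_to(6172): rpm ← 6172
adjust_airspeed(+14.62): V ← 36.74 +14.62 = 51.36 m/s
final state: V = 51.36 m/s, rpm = 6172 → n = rpm/60 = 102.866667 rev/s
target J* = 0.7088; solve J* = V/(n·D) for n: n = V/(J*·D) = 51.36/(0.7088 × 1.718) = 42.177239 rev/s
rpm = 60·n = 2530.634340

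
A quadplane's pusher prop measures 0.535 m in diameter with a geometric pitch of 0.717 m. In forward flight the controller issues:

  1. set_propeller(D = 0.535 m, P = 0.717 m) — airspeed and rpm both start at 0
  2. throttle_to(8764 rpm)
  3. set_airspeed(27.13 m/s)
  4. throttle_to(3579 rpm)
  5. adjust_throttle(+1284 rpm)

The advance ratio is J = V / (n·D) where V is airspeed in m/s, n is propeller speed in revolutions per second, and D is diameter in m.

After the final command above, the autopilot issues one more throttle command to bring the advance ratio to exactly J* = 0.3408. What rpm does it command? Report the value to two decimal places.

set_propeller: D = 0.535 m, P = 0.717 m (p = P/D = 1.340187); state ← (V=0, rpm=0)
throttle_to(8764): rpm ← 8764
set_airspeed(27.13): V ← 27.13 m/s
throttle_to(3579): rpm ← 3579
adjust_throttle(+1284): rpm ← 3579 +1284 = 4863
final state: V = 27.13 m/s, rpm = 4863 → n = rpm/60 = 81.050000 rev/s
target J* = 0.3408; solve J* = V/(n·D) for n: n = V/(J*·D) = 27.13/(0.3408 × 0.535) = 148.797771 rev/s
rpm = 60·n = 8927.866263

rpm = 8927.87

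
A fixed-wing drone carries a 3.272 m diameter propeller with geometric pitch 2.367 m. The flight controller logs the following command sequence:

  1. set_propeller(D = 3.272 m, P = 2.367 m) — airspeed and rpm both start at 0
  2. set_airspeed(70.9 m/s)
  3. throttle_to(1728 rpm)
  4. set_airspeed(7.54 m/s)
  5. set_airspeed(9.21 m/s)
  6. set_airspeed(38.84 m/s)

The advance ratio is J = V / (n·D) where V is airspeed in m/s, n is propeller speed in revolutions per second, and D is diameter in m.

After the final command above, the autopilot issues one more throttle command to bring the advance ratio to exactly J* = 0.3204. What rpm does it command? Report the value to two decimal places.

set_propeller: D = 3.272 m, P = 2.367 m (p = P/D = 0.723411); state ← (V=0, rpm=0)
set_airspeed(70.9): V ← 70.9 m/s
throttle_to(1728): rpm ← 1728
set_airspeed(7.54): V ← 7.54 m/s
set_airspeed(9.21): V ← 9.21 m/s
set_airspeed(38.84): V ← 38.84 m/s
final state: V = 38.84 m/s, rpm = 1728 → n = rpm/60 = 28.800000 rev/s
target J* = 0.3204; solve J* = V/(n·D) for n: n = V/(J*·D) = 38.84/(0.3204 × 3.272) = 37.048738 rev/s
rpm = 60·n = 2222.924279

rpm = 2222.92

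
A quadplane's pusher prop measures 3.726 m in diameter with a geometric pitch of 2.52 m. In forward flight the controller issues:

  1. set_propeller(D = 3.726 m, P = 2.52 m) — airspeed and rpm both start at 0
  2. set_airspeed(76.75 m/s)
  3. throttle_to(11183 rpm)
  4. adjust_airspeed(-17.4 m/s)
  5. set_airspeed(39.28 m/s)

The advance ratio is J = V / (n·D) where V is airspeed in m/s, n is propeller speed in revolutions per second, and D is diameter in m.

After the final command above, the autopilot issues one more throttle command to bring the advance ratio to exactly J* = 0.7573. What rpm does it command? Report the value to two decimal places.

rpm = 835.24

set_propeller: D = 3.726 m, P = 2.52 m (p = P/D = 0.676329); state ← (V=0, rpm=0)
set_airspeed(76.75): V ← 76.75 m/s
throttle_to(11183): rpm ← 11183
adjust_airspeed(-17.4): V ← 76.75 -17.4 = 59.35 m/s
set_airspeed(39.28): V ← 39.28 m/s
final state: V = 39.28 m/s, rpm = 11183 → n = rpm/60 = 186.383333 rev/s
target J* = 0.7573; solve J* = V/(n·D) for n: n = V/(J*·D) = 39.28/(0.7573 × 3.726) = 13.920687 rev/s
rpm = 60·n = 835.241226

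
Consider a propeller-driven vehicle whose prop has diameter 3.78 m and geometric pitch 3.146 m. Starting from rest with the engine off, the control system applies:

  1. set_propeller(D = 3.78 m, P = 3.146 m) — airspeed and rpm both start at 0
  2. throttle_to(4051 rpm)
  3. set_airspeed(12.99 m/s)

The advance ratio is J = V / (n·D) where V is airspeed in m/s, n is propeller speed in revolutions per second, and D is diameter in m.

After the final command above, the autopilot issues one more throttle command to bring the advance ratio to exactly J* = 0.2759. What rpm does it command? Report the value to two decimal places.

rpm = 747.34

set_propeller: D = 3.78 m, P = 3.146 m (p = P/D = 0.832275); state ← (V=0, rpm=0)
throttle_to(4051): rpm ← 4051
set_airspeed(12.99): V ← 12.99 m/s
final state: V = 12.99 m/s, rpm = 4051 → n = rpm/60 = 67.516667 rev/s
target J* = 0.2759; solve J* = V/(n·D) for n: n = V/(J*·D) = 12.99/(0.2759 × 3.78) = 12.455629 rev/s
rpm = 60·n = 747.337717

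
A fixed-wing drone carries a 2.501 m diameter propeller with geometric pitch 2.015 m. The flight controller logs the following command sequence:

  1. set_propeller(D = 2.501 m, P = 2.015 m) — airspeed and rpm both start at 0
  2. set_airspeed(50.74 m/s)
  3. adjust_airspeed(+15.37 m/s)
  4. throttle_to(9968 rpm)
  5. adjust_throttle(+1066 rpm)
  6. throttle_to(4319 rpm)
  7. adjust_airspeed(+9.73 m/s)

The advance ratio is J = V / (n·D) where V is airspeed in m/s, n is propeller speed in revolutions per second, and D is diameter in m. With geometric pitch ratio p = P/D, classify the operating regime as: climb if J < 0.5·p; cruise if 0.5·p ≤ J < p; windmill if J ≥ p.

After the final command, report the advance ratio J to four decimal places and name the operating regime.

J = 0.4213, regime = cruise

set_propeller: D = 2.501 m, P = 2.015 m (p = P/D = 0.805678); state ← (V=0, rpm=0)
set_airspeed(50.74): V ← 50.74 m/s
adjust_airspeed(+15.37): V ← 50.74 +15.37 = 66.11 m/s
throttle_to(9968): rpm ← 9968
adjust_throttle(+1066): rpm ← 9968 +1066 = 11034
throttle_to(4319): rpm ← 4319
adjust_airspeed(+9.73): V ← 66.11 +9.73 = 75.84 m/s
final state: V = 75.84 m/s, rpm = 4319 → n = rpm/60 = 71.983333 rev/s
J = V / (n·D) = 75.84 / (71.983333 × 2.501) = 0.421262
regime bands: climb J<0.4028 | cruise [0.4028, 0.8057) | windmill J≥0.8057
J = 0.4213 → cruise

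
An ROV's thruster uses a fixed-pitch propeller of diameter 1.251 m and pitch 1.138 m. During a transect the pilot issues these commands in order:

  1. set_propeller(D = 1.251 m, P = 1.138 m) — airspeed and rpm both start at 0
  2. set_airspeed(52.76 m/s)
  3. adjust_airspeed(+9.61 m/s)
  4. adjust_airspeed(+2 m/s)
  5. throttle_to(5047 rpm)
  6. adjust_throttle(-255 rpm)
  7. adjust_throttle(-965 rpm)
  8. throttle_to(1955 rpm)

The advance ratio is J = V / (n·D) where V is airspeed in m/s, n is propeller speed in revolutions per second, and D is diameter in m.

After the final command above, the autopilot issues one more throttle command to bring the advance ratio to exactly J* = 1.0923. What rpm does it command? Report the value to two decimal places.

set_propeller: D = 1.251 m, P = 1.138 m (p = P/D = 0.909672); state ← (V=0, rpm=0)
set_airspeed(52.76): V ← 52.76 m/s
adjust_airspeed(+9.61): V ← 52.76 +9.61 = 62.37 m/s
adjust_airspeed(+2): V ← 62.37 +2 = 64.37 m/s
throttle_to(5047): rpm ← 5047
adjust_throttle(-255): rpm ← 5047 -255 = 4792
adjust_throttle(-965): rpm ← 4792 -965 = 3827
throttle_to(1955): rpm ← 1955
final state: V = 64.37 m/s, rpm = 1955 → n = rpm/60 = 32.583333 rev/s
target J* = 1.0923; solve J* = V/(n·D) for n: n = V/(J*·D) = 64.37/(1.0923 × 1.251) = 47.106872 rev/s
rpm = 60·n = 2826.412312

rpm = 2826.41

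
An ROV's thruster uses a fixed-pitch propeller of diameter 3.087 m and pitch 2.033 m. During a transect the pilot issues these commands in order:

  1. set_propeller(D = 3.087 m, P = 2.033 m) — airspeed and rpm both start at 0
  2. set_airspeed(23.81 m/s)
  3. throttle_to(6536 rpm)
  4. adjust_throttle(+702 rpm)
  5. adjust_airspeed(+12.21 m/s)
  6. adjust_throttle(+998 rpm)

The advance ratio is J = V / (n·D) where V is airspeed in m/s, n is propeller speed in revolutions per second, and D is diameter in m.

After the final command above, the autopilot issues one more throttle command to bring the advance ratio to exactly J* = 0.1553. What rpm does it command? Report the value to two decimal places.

rpm = 4508.03

set_propeller: D = 3.087 m, P = 2.033 m (p = P/D = 0.658568); state ← (V=0, rpm=0)
set_airspeed(23.81): V ← 23.81 m/s
throttle_to(6536): rpm ← 6536
adjust_throttle(+702): rpm ← 6536 +702 = 7238
adjust_airspeed(+12.21): V ← 23.81 +12.21 = 36.02 m/s
adjust_throttle(+998): rpm ← 7238 +998 = 8236
final state: V = 36.02 m/s, rpm = 8236 → n = rpm/60 = 137.266667 rev/s
target J* = 0.1553; solve J* = V/(n·D) for n: n = V/(J*·D) = 36.02/(0.1553 × 3.087) = 75.133847 rev/s
rpm = 60·n = 4508.030790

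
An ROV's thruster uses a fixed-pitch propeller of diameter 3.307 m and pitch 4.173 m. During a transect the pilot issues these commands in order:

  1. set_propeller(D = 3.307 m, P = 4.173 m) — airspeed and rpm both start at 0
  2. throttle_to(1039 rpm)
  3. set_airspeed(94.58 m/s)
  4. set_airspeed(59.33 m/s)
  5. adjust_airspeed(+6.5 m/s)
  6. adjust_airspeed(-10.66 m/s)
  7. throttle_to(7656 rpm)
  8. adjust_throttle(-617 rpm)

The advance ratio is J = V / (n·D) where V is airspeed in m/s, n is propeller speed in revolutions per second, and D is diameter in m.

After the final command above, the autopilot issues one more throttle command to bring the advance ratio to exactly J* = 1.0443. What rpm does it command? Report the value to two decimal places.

set_propeller: D = 3.307 m, P = 4.173 m (p = P/D = 1.261869); state ← (V=0, rpm=0)
throttle_to(1039): rpm ← 1039
set_airspeed(94.58): V ← 94.58 m/s
set_airspeed(59.33): V ← 59.33 m/s
adjust_airspeed(+6.5): V ← 59.33 +6.5 = 65.83 m/s
adjust_airspeed(-10.66): V ← 65.83 -10.66 = 55.17 m/s
throttle_to(7656): rpm ← 7656
adjust_throttle(-617): rpm ← 7656 -617 = 7039
final state: V = 55.17 m/s, rpm = 7039 → n = rpm/60 = 117.316667 rev/s
target J* = 1.0443; solve J* = V/(n·D) for n: n = V/(J*·D) = 55.17/(1.0443 × 3.307) = 15.975097 rev/s
rpm = 60·n = 958.505836

rpm = 958.51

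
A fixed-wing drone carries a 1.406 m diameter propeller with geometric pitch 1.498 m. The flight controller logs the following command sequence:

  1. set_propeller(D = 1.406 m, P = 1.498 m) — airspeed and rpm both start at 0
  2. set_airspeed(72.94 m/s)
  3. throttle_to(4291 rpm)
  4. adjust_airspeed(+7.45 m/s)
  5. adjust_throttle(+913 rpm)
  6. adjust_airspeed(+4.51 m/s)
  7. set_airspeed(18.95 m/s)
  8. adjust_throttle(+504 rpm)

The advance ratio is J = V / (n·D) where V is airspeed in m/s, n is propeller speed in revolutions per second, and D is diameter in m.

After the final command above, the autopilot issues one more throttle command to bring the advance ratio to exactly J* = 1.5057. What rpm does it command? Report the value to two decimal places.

set_propeller: D = 1.406 m, P = 1.498 m (p = P/D = 1.065434); state ← (V=0, rpm=0)
set_airspeed(72.94): V ← 72.94 m/s
throttle_to(4291): rpm ← 4291
adjust_airspeed(+7.45): V ← 72.94 +7.45 = 80.39 m/s
adjust_throttle(+913): rpm ← 4291 +913 = 5204
adjust_airspeed(+4.51): V ← 80.39 +4.51 = 84.9 m/s
set_airspeed(18.95): V ← 18.95 m/s
adjust_throttle(+504): rpm ← 5204 +504 = 5708
final state: V = 18.95 m/s, rpm = 5708 → n = rpm/60 = 95.133333 rev/s
target J* = 1.5057; solve J* = V/(n·D) for n: n = V/(J*·D) = 18.95/(1.5057 × 1.406) = 8.951286 rev/s
rpm = 60·n = 537.077172

rpm = 537.08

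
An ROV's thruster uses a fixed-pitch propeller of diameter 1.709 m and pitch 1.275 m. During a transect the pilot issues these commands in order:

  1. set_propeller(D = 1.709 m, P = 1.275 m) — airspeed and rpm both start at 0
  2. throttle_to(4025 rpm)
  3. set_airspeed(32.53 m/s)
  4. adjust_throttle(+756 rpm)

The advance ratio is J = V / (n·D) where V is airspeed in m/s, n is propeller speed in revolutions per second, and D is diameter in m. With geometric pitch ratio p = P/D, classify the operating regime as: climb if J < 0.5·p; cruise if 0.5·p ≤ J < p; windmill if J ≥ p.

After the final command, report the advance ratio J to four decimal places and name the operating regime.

set_propeller: D = 1.709 m, P = 1.275 m (p = P/D = 0.746050); state ← (V=0, rpm=0)
throttle_to(4025): rpm ← 4025
set_airspeed(32.53): V ← 32.53 m/s
adjust_throttle(+756): rpm ← 4025 +756 = 4781
final state: V = 32.53 m/s, rpm = 4781 → n = rpm/60 = 79.683333 rev/s
J = V / (n·D) = 32.53 / (79.683333 × 1.709) = 0.238877
regime bands: climb J<0.3730 | cruise [0.3730, 0.7461) | windmill J≥0.7461
J = 0.2389 → climb

J = 0.2389, regime = climb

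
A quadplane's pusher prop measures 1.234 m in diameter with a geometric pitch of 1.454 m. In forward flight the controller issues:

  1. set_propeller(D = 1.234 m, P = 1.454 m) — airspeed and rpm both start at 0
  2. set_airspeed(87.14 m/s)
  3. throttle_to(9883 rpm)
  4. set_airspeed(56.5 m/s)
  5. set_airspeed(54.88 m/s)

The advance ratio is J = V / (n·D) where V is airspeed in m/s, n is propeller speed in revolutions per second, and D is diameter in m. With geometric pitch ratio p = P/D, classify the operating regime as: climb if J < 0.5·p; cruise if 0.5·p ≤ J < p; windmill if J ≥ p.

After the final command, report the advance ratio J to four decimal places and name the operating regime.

set_propeller: D = 1.234 m, P = 1.454 m (p = P/D = 1.178282); state ← (V=0, rpm=0)
set_airspeed(87.14): V ← 87.14 m/s
throttle_to(9883): rpm ← 9883
set_airspeed(56.5): V ← 56.5 m/s
set_airspeed(54.88): V ← 54.88 m/s
final state: V = 54.88 m/s, rpm = 9883 → n = rpm/60 = 164.716667 rev/s
J = V / (n·D) = 54.88 / (164.716667 × 1.234) = 0.269999
regime bands: climb J<0.5891 | cruise [0.5891, 1.1783) | windmill J≥1.1783
J = 0.2700 → climb

J = 0.2700, regime = climb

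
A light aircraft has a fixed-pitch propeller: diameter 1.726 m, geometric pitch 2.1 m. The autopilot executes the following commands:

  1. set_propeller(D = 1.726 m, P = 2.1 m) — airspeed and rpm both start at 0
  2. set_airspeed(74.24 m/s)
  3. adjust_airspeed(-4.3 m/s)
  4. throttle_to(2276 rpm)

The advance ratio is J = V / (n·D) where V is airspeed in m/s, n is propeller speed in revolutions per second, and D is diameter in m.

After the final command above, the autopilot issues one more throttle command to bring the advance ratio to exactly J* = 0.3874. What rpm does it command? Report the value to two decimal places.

set_propeller: D = 1.726 m, P = 2.1 m (p = P/D = 1.216686); state ← (V=0, rpm=0)
set_airspeed(74.24): V ← 74.24 m/s
adjust_airspeed(-4.3): V ← 74.24 -4.3 = 69.94 m/s
throttle_to(2276): rpm ← 2276
final state: V = 69.94 m/s, rpm = 2276 → n = rpm/60 = 37.933333 rev/s
target J* = 0.3874; solve J* = V/(n·D) for n: n = V/(J*·D) = 69.94/(0.3874 × 1.726) = 104.598443 rev/s
rpm = 60·n = 6275.906585

rpm = 6275.91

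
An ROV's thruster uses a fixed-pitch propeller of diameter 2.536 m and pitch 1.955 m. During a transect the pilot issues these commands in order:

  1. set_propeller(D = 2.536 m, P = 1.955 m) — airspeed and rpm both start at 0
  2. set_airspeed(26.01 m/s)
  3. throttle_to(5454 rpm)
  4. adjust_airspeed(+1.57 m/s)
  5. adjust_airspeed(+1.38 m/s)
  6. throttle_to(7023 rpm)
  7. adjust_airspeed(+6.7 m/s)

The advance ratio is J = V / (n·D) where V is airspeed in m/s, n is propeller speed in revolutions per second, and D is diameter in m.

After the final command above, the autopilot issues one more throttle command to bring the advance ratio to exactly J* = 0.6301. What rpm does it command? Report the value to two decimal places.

set_propeller: D = 2.536 m, P = 1.955 m (p = P/D = 0.770899); state ← (V=0, rpm=0)
set_airspeed(26.01): V ← 26.01 m/s
throttle_to(5454): rpm ← 5454
adjust_airspeed(+1.57): V ← 26.01 +1.57 = 27.58 m/s
adjust_airspeed(+1.38): V ← 27.58 +1.38 = 28.96 m/s
throttle_to(7023): rpm ← 7023
adjust_airspeed(+6.7): V ← 28.96 +6.7 = 35.66 m/s
final state: V = 35.66 m/s, rpm = 7023 → n = rpm/60 = 117.050000 rev/s
target J* = 0.6301; solve J* = V/(n·D) for n: n = V/(J*·D) = 35.66/(0.6301 × 2.536) = 22.316322 rev/s
rpm = 60·n = 1338.979292

rpm = 1338.98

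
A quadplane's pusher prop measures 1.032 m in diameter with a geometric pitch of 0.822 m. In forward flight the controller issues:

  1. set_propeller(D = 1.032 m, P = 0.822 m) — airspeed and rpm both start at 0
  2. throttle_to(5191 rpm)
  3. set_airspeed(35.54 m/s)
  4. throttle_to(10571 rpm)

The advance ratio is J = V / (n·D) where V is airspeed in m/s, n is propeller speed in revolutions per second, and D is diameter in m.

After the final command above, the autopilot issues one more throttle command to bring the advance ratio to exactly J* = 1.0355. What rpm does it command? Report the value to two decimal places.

set_propeller: D = 1.032 m, P = 0.822 m (p = P/D = 0.796512); state ← (V=0, rpm=0)
throttle_to(5191): rpm ← 5191
set_airspeed(35.54): V ← 35.54 m/s
throttle_to(10571): rpm ← 10571
final state: V = 35.54 m/s, rpm = 10571 → n = rpm/60 = 176.183333 rev/s
target J* = 1.0355; solve J* = V/(n·D) for n: n = V/(J*·D) = 35.54/(1.0355 × 1.032) = 33.257349 rev/s
rpm = 60·n = 1995.440917

rpm = 1995.44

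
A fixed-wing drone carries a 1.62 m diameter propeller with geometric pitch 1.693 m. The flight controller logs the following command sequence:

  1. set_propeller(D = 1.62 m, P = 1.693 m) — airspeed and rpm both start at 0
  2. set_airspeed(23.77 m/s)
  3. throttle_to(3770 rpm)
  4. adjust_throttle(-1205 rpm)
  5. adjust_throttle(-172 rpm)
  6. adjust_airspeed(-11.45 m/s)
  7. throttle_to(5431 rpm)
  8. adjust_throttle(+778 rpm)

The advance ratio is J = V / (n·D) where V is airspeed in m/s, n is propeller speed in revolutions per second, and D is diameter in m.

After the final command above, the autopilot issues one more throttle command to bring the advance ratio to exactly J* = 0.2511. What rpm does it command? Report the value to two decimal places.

set_propeller: D = 1.62 m, P = 1.693 m (p = P/D = 1.045062); state ← (V=0, rpm=0)
set_airspeed(23.77): V ← 23.77 m/s
throttle_to(3770): rpm ← 3770
adjust_throttle(-1205): rpm ← 3770 -1205 = 2565
adjust_throttle(-172): rpm ← 2565 -172 = 2393
adjust_airspeed(-11.45): V ← 23.77 -11.45 = 12.32 m/s
throttle_to(5431): rpm ← 5431
adjust_throttle(+778): rpm ← 5431 +778 = 6209
final state: V = 12.32 m/s, rpm = 6209 → n = rpm/60 = 103.483333 rev/s
target J* = 0.2511; solve J* = V/(n·D) for n: n = V/(J*·D) = 12.32/(0.2511 × 1.62) = 30.286493 rev/s
rpm = 60·n = 1817.189551

rpm = 1817.19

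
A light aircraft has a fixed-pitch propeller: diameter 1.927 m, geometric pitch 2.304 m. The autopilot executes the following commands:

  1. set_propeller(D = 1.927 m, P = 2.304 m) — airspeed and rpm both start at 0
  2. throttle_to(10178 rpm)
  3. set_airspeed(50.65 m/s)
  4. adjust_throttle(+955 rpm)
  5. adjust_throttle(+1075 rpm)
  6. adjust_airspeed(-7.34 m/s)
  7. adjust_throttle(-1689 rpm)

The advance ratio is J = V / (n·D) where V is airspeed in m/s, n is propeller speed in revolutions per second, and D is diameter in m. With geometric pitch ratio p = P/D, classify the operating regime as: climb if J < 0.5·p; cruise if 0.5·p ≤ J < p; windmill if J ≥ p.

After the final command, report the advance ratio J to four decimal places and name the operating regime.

set_propeller: D = 1.927 m, P = 2.304 m (p = P/D = 1.195641); state ← (V=0, rpm=0)
throttle_to(10178): rpm ← 10178
set_airspeed(50.65): V ← 50.65 m/s
adjust_throttle(+955): rpm ← 10178 +955 = 11133
adjust_throttle(+1075): rpm ← 11133 +1075 = 12208
adjust_airspeed(-7.34): V ← 50.65 -7.34 = 43.31 m/s
adjust_throttle(-1689): rpm ← 12208 -1689 = 10519
final state: V = 43.31 m/s, rpm = 10519 → n = rpm/60 = 175.316667 rev/s
J = V / (n·D) = 43.31 / (175.316667 × 1.927) = 0.128199
regime bands: climb J<0.5978 | cruise [0.5978, 1.1956) | windmill J≥1.1956
J = 0.1282 → climb

J = 0.1282, regime = climb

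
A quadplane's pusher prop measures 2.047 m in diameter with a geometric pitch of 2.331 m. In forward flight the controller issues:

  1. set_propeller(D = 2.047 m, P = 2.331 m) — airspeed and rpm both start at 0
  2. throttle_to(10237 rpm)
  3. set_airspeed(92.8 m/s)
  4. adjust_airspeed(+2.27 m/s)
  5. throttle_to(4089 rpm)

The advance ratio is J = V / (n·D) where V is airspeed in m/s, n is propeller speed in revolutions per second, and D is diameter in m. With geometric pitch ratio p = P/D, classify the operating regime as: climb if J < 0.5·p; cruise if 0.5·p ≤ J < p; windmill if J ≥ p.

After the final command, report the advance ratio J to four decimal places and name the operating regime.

set_propeller: D = 2.047 m, P = 2.331 m (p = P/D = 1.138740); state ← (V=0, rpm=0)
throttle_to(10237): rpm ← 10237
set_airspeed(92.8): V ← 92.8 m/s
adjust_airspeed(+2.27): V ← 92.8 +2.27 = 95.07 m/s
throttle_to(4089): rpm ← 4089
final state: V = 95.07 m/s, rpm = 4089 → n = rpm/60 = 68.150000 rev/s
J = V / (n·D) = 95.07 / (68.150000 × 2.047) = 0.681490
regime bands: climb J<0.5694 | cruise [0.5694, 1.1387) | windmill J≥1.1387
J = 0.6815 → cruise

J = 0.6815, regime = cruise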